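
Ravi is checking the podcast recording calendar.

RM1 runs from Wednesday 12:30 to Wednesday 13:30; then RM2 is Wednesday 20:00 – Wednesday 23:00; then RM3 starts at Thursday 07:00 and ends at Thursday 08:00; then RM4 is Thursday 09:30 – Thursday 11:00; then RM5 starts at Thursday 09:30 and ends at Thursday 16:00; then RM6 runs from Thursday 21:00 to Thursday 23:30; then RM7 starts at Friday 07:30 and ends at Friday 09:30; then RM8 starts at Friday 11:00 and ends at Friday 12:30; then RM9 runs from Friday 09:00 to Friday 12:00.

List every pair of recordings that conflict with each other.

RM4 & RM5, RM7 & RM9, RM8 & RM9

Two intervals overlap when each starts before the other ends.
Sorted by start: RM1, RM2, RM3, RM4, RM5, RM6, RM7, RM9, RM8.
RM2 starts after RM1 ends — done with RM1.
RM3 starts after RM2 ends — done with RM2.
RM4 starts after RM3 ends — done with RM3.
RM5 starts before RM4 ends → RM4 and RM5 overlap.
RM6 starts after RM4 ends — done with RM4.
RM6 starts after RM5 ends — done with RM5.
RM7 starts after RM6 ends — done with RM6.
RM9 starts before RM7 ends → RM7 and RM9 overlap.
RM8 starts after RM7 ends.
RM8 starts before RM9 ends → RM9 and RM8 overlap.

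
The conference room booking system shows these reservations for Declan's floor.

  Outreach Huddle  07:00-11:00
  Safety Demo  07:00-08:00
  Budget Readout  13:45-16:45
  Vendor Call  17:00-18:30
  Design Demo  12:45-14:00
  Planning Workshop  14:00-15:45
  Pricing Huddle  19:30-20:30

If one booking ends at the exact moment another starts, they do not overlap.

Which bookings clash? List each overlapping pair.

Sorted by start: Outreach Huddle, Safety Demo, Design Demo, Budget Readout, Planning Workshop, Vendor Call, Pricing Huddle.
Safety Demo starts before Outreach Huddle ends → Outreach Huddle and Safety Demo overlap.
Design Demo starts after Outreach Huddle ends — done with Outreach Huddle.
Design Demo starts after Safety Demo ends — done with Safety Demo.
Budget Readout starts before Design Demo ends → Design Demo and Budget Readout overlap.
Planning Workshop starts exactly when Design Demo ends (back-to-back, no overlap) — done with Design Demo.
Planning Workshop starts before Budget Readout ends → Budget Readout and Planning Workshop overlap.
Vendor Call starts after Budget Readout ends — done with Budget Readout.
Vendor Call starts after Planning Workshop ends — done with Planning Workshop.
Pricing Huddle starts after Vendor Call ends.

Budget Readout & Design Demo, Budget Readout & Planning Workshop, Outreach Huddle & Safety Demo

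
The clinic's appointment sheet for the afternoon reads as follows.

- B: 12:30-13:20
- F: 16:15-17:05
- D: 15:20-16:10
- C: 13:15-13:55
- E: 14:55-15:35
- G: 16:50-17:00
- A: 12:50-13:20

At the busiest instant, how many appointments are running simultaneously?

3

Sweep the timeline, counting +1 at each start and −1 at each end (ends before starts at a tie):
12:30 start B → 1
12:50 start A → 2
13:15 start C → 3
13:20 end A → 2
13:20 end B → 1
13:55 end C → 0
14:55 start E → 1
15:20 start D → 2
15:35 end E → 1
16:10 end D → 0
16:15 start F → 1
16:50 start G → 2
17:00 end G → 1
17:05 end F → 0
Peak is 3, at 13:15 (A, B, C).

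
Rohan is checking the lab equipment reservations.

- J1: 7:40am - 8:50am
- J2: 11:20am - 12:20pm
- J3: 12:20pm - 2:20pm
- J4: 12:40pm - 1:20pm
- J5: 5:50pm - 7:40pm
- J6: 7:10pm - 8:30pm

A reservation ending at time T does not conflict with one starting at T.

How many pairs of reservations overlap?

Two intervals overlap when each starts before the other ends.
Sorted by start: J1, J2, J3, J4, J5, J6.
J2 starts after J1 ends, so J1 has no further overlaps.
J3 starts exactly when J2 ends (back-to-back, no overlap), so J2 has no further overlaps.
J4 starts before J3 ends → J3 and J4 overlap.
J5 starts after J3 ends, so J3 has no further overlaps.
J5 starts after J4 ends, so J4 has no further overlaps.
J6 starts before J5 ends → J5 and J6 overlap.
Overlapping pairs: J3 & J4, J5 & J6 — 2 in total.

2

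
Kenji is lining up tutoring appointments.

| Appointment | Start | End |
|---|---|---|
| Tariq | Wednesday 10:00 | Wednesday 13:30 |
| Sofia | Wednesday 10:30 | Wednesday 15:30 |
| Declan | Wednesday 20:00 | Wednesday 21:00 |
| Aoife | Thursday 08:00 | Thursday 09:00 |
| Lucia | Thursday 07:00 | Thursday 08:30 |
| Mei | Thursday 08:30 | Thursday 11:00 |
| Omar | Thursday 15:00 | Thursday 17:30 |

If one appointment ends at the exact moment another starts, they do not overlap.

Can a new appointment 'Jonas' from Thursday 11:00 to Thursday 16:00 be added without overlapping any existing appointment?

No — it overlaps Omar

Tariq: ends Wednesday 13:30 at or before Jonas starts Thursday 11:00 → clear.
Sofia: ends Wednesday 15:30 at or before Jonas starts Thursday 11:00 → clear.
Declan: ends Wednesday 21:00 at or before Jonas starts Thursday 11:00 → clear.
Lucia: ends Thursday 08:30 at or before Jonas starts Thursday 11:00 → clear.
Aoife: ends Thursday 09:00 at or before Jonas starts Thursday 11:00 → clear.
Mei: ends Thursday 11:00 at or before Jonas starts Thursday 11:00 → clear.
Omar: starts Thursday 15:00 before Jonas ends Thursday 16:00, and ends Thursday 17:30 after Jonas starts Thursday 11:00 → overlap.
Jonas overlaps Omar.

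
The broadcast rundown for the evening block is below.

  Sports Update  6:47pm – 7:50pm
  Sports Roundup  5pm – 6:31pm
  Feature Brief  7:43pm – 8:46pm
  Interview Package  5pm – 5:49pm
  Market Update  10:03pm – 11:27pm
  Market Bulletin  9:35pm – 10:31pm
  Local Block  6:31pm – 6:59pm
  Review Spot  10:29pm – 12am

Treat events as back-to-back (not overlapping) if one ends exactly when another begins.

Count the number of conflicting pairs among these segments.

6

Sorted by start: Sports Roundup, Interview Package, Local Block, Sports Update, Feature Brief, Market Bulletin, Market Update, Review Spot.
Interview Package starts before Sports Roundup ends → Sports Roundup and Interview Package overlap.
Local Block starts exactly when Sports Roundup ends (back-to-back, no overlap); Sports Roundup is clear from here.
Local Block starts after Interview Package ends; Interview Package is clear from here.
Sports Update starts before Local Block ends → Local Block and Sports Update overlap.
Feature Brief starts after Local Block ends; Local Block is clear from here.
Feature Brief starts before Sports Update ends → Sports Update and Feature Brief overlap.
Market Bulletin starts after Sports Update ends; Sports Update is clear from here.
Market Bulletin starts after Feature Brief ends; Feature Brief is clear from here.
Market Update starts before Market Bulletin ends → Market Bulletin and Market Update overlap.
Review Spot starts before Market Bulletin ends → Market Bulletin and Review Spot overlap.
Review Spot starts before Market Update ends → Market Update and Review Spot overlap.
Overlapping pairs: Feature Brief & Sports Update, Interview Package & Sports Roundup, Local Block & Sports Update, Market Bulletin & Market Update, Market Bulletin & Review Spot, Market Update & Review Spot — 6 in total.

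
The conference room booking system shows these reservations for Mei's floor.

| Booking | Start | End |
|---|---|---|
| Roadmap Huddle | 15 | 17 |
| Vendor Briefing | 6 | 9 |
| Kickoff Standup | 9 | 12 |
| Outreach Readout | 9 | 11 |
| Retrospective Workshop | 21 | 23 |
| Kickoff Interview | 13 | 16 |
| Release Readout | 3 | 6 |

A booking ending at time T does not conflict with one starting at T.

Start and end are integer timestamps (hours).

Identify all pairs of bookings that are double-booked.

Sorted by start: Release Readout, Vendor Briefing, Outreach Readout, Kickoff Standup, Kickoff Interview, Roadmap Huddle, Retrospective Workshop.
Vendor Briefing starts exactly when Release Readout ends (back-to-back, no overlap), so Release Readout has no further overlaps.
Outreach Readout starts exactly when Vendor Briefing ends (back-to-back, no overlap), so Vendor Briefing has no further overlaps.
Kickoff Standup starts before Outreach Readout ends → Outreach Readout and Kickoff Standup overlap.
Kickoff Interview starts after Outreach Readout ends, so Outreach Readout has no further overlaps.
Kickoff Interview starts after Kickoff Standup ends, so Kickoff Standup has no further overlaps.
Roadmap Huddle starts before Kickoff Interview ends → Kickoff Interview and Roadmap Huddle overlap.
Retrospective Workshop starts after Kickoff Interview ends.
Retrospective Workshop starts after Roadmap Huddle ends.

Kickoff Interview & Roadmap Huddle, Kickoff Standup & Outreach Readout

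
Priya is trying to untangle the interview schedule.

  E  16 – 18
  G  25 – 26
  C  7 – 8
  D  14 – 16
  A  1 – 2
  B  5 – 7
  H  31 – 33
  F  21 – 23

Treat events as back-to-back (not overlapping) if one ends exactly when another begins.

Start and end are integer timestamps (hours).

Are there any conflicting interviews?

Sorted by start: A, B, C, D, E, F, G, H.
B starts after A ends, so A has no further overlaps.
C starts exactly when B ends (back-to-back, no overlap), so B has no further overlaps.
D starts after C ends, so C has no further overlaps.
E starts exactly when D ends (back-to-back, no overlap), so D has no further overlaps.
F starts after E ends, so E has no further overlaps.
G starts after F ends, so F has no further overlaps.
H starts after G ends.
Every pair is clear; the schedule has no overlaps.

No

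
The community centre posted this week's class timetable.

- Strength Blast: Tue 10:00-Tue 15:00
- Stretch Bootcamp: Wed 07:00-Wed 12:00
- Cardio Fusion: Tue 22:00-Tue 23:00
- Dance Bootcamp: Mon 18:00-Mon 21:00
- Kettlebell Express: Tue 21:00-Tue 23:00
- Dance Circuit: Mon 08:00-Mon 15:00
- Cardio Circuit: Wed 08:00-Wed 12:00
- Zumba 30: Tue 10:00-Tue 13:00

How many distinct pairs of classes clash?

Sorted by start: Dance Circuit, Dance Bootcamp, Strength Blast, Zumba 30, Kettlebell Express, Cardio Fusion, Stretch Bootcamp, Cardio Circuit.
Dance Bootcamp starts after Dance Circuit ends, so nothing later overlaps Dance Circuit either.
Strength Blast starts after Dance Bootcamp ends, so nothing later overlaps Dance Bootcamp either.
Zumba 30 starts before Strength Blast ends → Strength Blast and Zumba 30 overlap.
Kettlebell Express starts after Strength Blast ends, so nothing later overlaps Strength Blast either.
Kettlebell Express starts after Zumba 30 ends, so nothing later overlaps Zumba 30 either.
Cardio Fusion starts before Kettlebell Express ends → Kettlebell Express and Cardio Fusion overlap.
Stretch Bootcamp starts after Kettlebell Express ends, so nothing later overlaps Kettlebell Express either.
Stretch Bootcamp starts after Cardio Fusion ends, so nothing later overlaps Cardio Fusion either.
Cardio Circuit starts before Stretch Bootcamp ends → Stretch Bootcamp and Cardio Circuit overlap.
Overlapping pairs: Cardio Circuit & Stretch Bootcamp, Cardio Fusion & Kettlebell Express, Strength Blast & Zumba 30 — 3 in total.

3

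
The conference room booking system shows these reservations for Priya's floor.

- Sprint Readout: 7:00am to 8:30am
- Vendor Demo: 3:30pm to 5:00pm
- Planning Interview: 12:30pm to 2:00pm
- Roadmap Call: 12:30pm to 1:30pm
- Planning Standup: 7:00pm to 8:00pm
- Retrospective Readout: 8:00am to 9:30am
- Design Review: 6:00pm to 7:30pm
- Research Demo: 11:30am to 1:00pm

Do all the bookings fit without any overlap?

No

Check each pair: they overlap iff neither finishes before the other starts.
Sorted by start: Sprint Readout, Retrospective Readout, Research Demo, Roadmap Call, Planning Interview, Vendor Demo, Design Review, Planning Standup.
Retrospective Readout starts before Sprint Readout ends → Sprint Readout and Retrospective Readout overlap.
That's a conflict, so the schedule is not conflict-free.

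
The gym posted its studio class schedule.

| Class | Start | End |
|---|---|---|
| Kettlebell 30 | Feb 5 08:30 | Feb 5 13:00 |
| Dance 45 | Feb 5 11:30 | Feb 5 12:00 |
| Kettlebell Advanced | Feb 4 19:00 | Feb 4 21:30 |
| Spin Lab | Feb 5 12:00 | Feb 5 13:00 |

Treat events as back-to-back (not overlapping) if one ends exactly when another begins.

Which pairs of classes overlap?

Dance 45 & Kettlebell 30, Kettlebell 30 & Spin Lab

Sorted by start: Kettlebell Advanced, Kettlebell 30, Dance 45, Spin Lab.
Kettlebell 30 starts after Kettlebell Advanced ends; Kettlebell Advanced is clear from here.
Dance 45 starts before Kettlebell 30 ends → Kettlebell 30 and Dance 45 overlap.
Spin Lab starts before Kettlebell 30 ends → Kettlebell 30 and Spin Lab overlap.
Spin Lab starts exactly when Dance 45 ends (back-to-back, no overlap).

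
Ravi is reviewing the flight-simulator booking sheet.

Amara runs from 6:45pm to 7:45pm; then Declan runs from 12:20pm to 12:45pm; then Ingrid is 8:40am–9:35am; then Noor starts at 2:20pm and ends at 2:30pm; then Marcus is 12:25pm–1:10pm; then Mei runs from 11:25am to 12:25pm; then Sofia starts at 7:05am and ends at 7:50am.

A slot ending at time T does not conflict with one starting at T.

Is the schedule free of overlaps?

Two intervals overlap when each starts before the other ends.
Sorted by start: Sofia, Ingrid, Mei, Declan, Marcus, Noor, Amara.
Ingrid starts after Sofia ends, so Sofia has no further overlaps.
Mei starts after Ingrid ends, so Ingrid has no further overlaps.
Declan starts before Mei ends → Mei and Declan overlap.
That's a conflict, so the schedule is not conflict-free.

No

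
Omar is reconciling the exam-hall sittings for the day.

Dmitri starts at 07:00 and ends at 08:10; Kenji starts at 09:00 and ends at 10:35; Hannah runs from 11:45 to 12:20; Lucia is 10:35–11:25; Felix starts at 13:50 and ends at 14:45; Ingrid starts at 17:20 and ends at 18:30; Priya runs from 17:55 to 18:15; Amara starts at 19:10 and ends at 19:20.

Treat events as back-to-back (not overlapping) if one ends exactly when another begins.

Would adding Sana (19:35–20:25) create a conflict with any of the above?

No — it doesn't clash with anything

Dmitri: ends 08:10 at or before Sana starts 19:35 → clear.
Kenji: ends 10:35 at or before Sana starts 19:35 → clear.
Lucia: ends 11:25 at or before Sana starts 19:35 → clear.
Hannah: ends 12:20 at or before Sana starts 19:35 → clear.
Felix: ends 14:45 at or before Sana starts 19:35 → clear.
Ingrid: ends 18:30 at or before Sana starts 19:35 → clear.
Priya: ends 18:15 at or before Sana starts 19:35 → clear.
Amara: ends 19:20 at or before Sana starts 19:35 → clear.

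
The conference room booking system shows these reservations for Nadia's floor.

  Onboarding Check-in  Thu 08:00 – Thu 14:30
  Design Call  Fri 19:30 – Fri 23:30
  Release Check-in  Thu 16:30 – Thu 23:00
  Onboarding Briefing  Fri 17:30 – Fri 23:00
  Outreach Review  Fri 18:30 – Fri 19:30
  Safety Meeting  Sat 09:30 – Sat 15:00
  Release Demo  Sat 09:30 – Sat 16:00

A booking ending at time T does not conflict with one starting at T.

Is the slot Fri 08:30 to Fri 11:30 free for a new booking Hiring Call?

Onboarding Check-in: ends Thu 14:30 at or before Hiring Call starts Fri 08:30 → clear.
Release Check-in: ends Thu 23:00 at or before Hiring Call starts Fri 08:30 → clear.
Onboarding Briefing: starts Fri 17:30 at or after Hiring Call ends Fri 11:30 → clear.
Outreach Review: starts Fri 18:30 at or after Hiring Call ends Fri 11:30 → clear.
Design Call: starts Fri 19:30 at or after Hiring Call ends Fri 11:30 → clear.
Safety Meeting: starts Sat 09:30 at or after Hiring Call ends Fri 11:30 → clear.
Release Demo: starts Sat 09:30 at or after Hiring Call ends Fri 11:30 → clear.

Yes — the slot is free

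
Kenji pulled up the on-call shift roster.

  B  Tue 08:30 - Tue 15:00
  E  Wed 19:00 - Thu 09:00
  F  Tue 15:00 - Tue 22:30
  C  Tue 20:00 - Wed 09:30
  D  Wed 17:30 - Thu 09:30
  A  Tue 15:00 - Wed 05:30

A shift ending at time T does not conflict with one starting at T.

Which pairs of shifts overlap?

Sorted by start: B, A, F, C, D, E.
A starts exactly when B ends (back-to-back, no overlap); B is clear from here.
F starts before A ends → A and F overlap.
C starts before A ends → A and C overlap.
D starts after A ends; A is clear from here.
C starts before F ends → F and C overlap.
D starts after F ends; F is clear from here.
D starts after C ends; C is clear from here.
E starts before D ends → D and E overlap.

A & C, A & F, C & F, D & E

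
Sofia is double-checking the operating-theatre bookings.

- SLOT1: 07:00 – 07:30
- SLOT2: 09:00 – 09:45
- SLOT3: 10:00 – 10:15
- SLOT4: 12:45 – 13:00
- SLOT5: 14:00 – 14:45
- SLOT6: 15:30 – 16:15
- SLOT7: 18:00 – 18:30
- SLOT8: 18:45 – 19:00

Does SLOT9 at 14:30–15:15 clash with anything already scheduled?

SLOT1: ends 07:30 at or before SLOT9 starts 14:30 → clear.
SLOT2: ends 09:45 at or before SLOT9 starts 14:30 → clear.
SLOT3: ends 10:15 at or before SLOT9 starts 14:30 → clear.
SLOT4: ends 13:00 at or before SLOT9 starts 14:30 → clear.
SLOT5: starts 14:00 before SLOT9 ends 15:15, and ends 14:45 after SLOT9 starts 14:30 → overlap.
SLOT6: starts 15:30 at or after SLOT9 ends 15:15 → clear.
SLOT7: starts 18:00 at or after SLOT9 ends 15:15 → clear.
SLOT8: starts 18:45 at or after SLOT9 ends 15:15 → clear.
SLOT9 overlaps SLOT5.

Yes — it overlaps SLOT5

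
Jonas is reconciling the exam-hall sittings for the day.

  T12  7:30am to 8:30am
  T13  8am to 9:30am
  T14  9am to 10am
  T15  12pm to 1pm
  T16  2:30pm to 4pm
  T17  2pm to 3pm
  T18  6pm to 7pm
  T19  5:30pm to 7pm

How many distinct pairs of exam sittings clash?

Sorted by start: T12, T13, T14, T15, T17, T16, T19, T18.
T13 starts before T12 ends → T12 and T13 overlap.
T14 starts after T12 ends; T12 is clear from here.
T14 starts before T13 ends → T13 and T14 overlap.
T15 starts after T13 ends; T13 is clear from here.
T15 starts after T14 ends; T14 is clear from here.
T17 starts after T15 ends; T15 is clear from here.
T16 starts before T17 ends → T17 and T16 overlap.
T19 starts after T17 ends; T17 is clear from here.
T19 starts after T16 ends; T16 is clear from here.
T18 starts before T19 ends → T19 and T18 overlap.
Overlapping pairs: T12 & T13, T13 & T14, T16 & T17, T18 & T19 — 4 in total.

4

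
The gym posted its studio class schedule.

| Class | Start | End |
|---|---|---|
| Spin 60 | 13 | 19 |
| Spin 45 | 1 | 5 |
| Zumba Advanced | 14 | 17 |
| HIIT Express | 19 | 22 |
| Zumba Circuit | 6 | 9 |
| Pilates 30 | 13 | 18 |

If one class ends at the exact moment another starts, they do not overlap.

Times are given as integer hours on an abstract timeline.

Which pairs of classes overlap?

Pilates 30 & Spin 60, Pilates 30 & Zumba Advanced, Spin 60 & Zumba Advanced

Sorted by start: Spin 45, Zumba Circuit, Pilates 30, Spin 60, Zumba Advanced, HIIT Express.
Zumba Circuit starts after Spin 45 ends, so nothing later overlaps Spin 45 either.
Pilates 30 starts after Zumba Circuit ends, so nothing later overlaps Zumba Circuit either.
Spin 60 starts before Pilates 30 ends → Pilates 30 and Spin 60 overlap.
Zumba Advanced starts before Pilates 30 ends → Pilates 30 and Zumba Advanced overlap.
HIIT Express starts after Pilates 30 ends.
Zumba Advanced starts before Spin 60 ends → Spin 60 and Zumba Advanced overlap.
HIIT Express starts exactly when Spin 60 ends (back-to-back, no overlap).
HIIT Express starts after Zumba Advanced ends.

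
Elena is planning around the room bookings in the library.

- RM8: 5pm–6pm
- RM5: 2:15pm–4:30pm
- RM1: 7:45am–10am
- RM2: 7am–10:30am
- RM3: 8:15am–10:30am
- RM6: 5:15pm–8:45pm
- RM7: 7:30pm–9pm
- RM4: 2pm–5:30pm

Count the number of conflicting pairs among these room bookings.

8

Check each pair: they overlap iff neither finishes before the other starts.
Sorted by start: RM2, RM1, RM3, RM4, RM5, RM8, RM6, RM7.
RM1 starts before RM2 ends → RM2 and RM1 overlap.
RM3 starts before RM2 ends → RM2 and RM3 overlap.
RM4 starts after RM2 ends, so nothing later overlaps RM2 either.
RM3 starts before RM1 ends → RM1 and RM3 overlap.
RM4 starts after RM1 ends, so nothing later overlaps RM1 either.
RM4 starts after RM3 ends, so nothing later overlaps RM3 either.
RM5 starts before RM4 ends → RM4 and RM5 overlap.
RM8 starts before RM4 ends → RM4 and RM8 overlap.
RM6 starts before RM4 ends → RM4 and RM6 overlap.
RM7 starts after RM4 ends.
RM8 starts after RM5 ends, so nothing later overlaps RM5 either.
RM6 starts before RM8 ends → RM8 and RM6 overlap.
RM7 starts after RM8 ends.
RM7 starts before RM6 ends → RM6 and RM7 overlap.
Overlapping pairs: RM1 & RM2, RM1 & RM3, RM2 & RM3, RM4 & RM5, RM4 & RM6, RM4 & RM8, RM6 & RM7, RM6 & RM8 — 8 in total.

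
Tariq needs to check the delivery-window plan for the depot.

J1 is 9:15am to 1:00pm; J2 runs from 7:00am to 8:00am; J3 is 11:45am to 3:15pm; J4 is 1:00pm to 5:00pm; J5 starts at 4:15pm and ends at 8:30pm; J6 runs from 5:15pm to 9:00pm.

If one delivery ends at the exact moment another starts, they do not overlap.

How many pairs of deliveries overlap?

4

Sorted by start: J2, J1, J3, J4, J5, J6.
J1 starts after J2 ends, so J2 has no further overlaps.
J3 starts before J1 ends → J1 and J3 overlap.
J4 starts exactly when J1 ends (back-to-back, no overlap), so J1 has no further overlaps.
J4 starts before J3 ends → J3 and J4 overlap.
J5 starts after J3 ends, so J3 has no further overlaps.
J5 starts before J4 ends → J4 and J5 overlap.
J6 starts after J4 ends.
J6 starts before J5 ends → J5 and J6 overlap.
Overlapping pairs: J1 & J3, J3 & J4, J4 & J5, J5 & J6 — 4 in total.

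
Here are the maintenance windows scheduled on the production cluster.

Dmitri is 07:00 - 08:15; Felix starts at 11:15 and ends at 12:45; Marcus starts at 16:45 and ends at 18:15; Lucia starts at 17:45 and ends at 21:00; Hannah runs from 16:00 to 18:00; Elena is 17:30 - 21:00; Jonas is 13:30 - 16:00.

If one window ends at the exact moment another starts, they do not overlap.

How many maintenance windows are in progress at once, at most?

Sweep the timeline, counting +1 at each start and −1 at each end (ends before starts at a tie):
07:00 start Dmitri → 1
08:15 end Dmitri → 0
11:15 start Felix → 1
12:45 end Felix → 0
13:30 start Jonas → 1
16:00 end Jonas → 0
16:00 start Hannah → 1
16:45 start Marcus → 2
17:30 start Elena → 3
17:45 start Lucia → 4
18:00 end Hannah → 3
18:15 end Marcus → 2
21:00 end Elena → 1
21:00 end Lucia → 0
Peak is 4, at 17:45 (Elena, Hannah, Lucia, Marcus).

4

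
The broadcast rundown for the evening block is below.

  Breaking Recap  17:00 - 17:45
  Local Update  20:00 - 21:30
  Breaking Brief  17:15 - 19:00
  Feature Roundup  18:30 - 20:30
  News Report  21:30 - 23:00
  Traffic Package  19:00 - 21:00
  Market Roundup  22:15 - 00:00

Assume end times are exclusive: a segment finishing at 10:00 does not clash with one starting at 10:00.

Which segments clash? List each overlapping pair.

Breaking Brief & Breaking Recap, Breaking Brief & Feature Roundup, Feature Roundup & Local Update, Feature Roundup & Traffic Package, Local Update & Traffic Package, Market Roundup & News Report

Sorted by start: Breaking Recap, Breaking Brief, Feature Roundup, Traffic Package, Local Update, News Report, Market Roundup.
Breaking Brief starts before Breaking Recap ends → Breaking Recap and Breaking Brief overlap.
Feature Roundup starts after Breaking Recap ends, so Breaking Recap has no further overlaps.
Feature Roundup starts before Breaking Brief ends → Breaking Brief and Feature Roundup overlap.
Traffic Package starts exactly when Breaking Brief ends (back-to-back, no overlap), so Breaking Brief has no further overlaps.
Traffic Package starts before Feature Roundup ends → Feature Roundup and Traffic Package overlap.
Local Update starts before Feature Roundup ends → Feature Roundup and Local Update overlap.
News Report starts after Feature Roundup ends, so Feature Roundup has no further overlaps.
Local Update starts before Traffic Package ends → Traffic Package and Local Update overlap.
News Report starts after Traffic Package ends, so Traffic Package has no further overlaps.
News Report starts exactly when Local Update ends (back-to-back, no overlap), so Local Update has no further overlaps.
Market Roundup starts before News Report ends → News Report and Market Roundup overlap.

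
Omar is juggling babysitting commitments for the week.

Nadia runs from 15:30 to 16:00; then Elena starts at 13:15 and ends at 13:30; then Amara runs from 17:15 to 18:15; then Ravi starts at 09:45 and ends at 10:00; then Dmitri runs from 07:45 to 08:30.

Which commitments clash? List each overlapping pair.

none

Sorted by start: Dmitri, Ravi, Elena, Nadia, Amara.
Ravi starts after Dmitri ends; Dmitri is clear from here.
Elena starts after Ravi ends; Ravi is clear from here.
Nadia starts after Elena ends; Elena is clear from here.
Amara starts after Nadia ends.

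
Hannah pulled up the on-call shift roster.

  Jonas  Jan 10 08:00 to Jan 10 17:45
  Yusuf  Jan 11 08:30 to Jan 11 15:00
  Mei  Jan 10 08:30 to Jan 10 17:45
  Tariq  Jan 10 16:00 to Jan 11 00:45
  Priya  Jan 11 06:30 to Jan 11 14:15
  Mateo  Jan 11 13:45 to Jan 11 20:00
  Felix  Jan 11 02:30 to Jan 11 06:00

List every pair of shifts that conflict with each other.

Jonas & Mei, Jonas & Tariq, Mateo & Priya, Mateo & Yusuf, Mei & Tariq, Priya & Yusuf

Sorted by start: Jonas, Mei, Tariq, Felix, Priya, Yusuf, Mateo.
Mei starts before Jonas ends → Jonas and Mei overlap.
Tariq starts before Jonas ends → Jonas and Tariq overlap.
Felix starts after Jonas ends, so Jonas has no further overlaps.
Tariq starts before Mei ends → Mei and Tariq overlap.
Felix starts after Mei ends, so Mei has no further overlaps.
Felix starts after Tariq ends, so Tariq has no further overlaps.
Priya starts after Felix ends, so Felix has no further overlaps.
Yusuf starts before Priya ends → Priya and Yusuf overlap.
Mateo starts before Priya ends → Priya and Mateo overlap.
Mateo starts before Yusuf ends → Yusuf and Mateo overlap.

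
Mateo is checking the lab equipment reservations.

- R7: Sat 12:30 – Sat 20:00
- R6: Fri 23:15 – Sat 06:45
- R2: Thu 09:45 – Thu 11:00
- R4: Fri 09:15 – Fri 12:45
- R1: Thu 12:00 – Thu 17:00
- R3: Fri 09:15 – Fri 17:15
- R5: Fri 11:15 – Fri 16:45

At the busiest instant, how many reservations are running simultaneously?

Sort all start/end points and keep a running count:
Thu 09:45 start R2 → 1
Thu 11:00 end R2 → 0
Thu 12:00 start R1 → 1
Thu 17:00 end R1 → 0
Fri 09:15 start R3 → 1
Fri 09:15 start R4 → 2
Fri 11:15 start R5 → 3
Fri 12:45 end R4 → 2
Fri 16:45 end R5 → 1
Fri 17:15 end R3 → 0
Fri 23:15 start R6 → 1
Sat 06:45 end R6 → 0
Sat 12:30 start R7 → 1
Sat 20:00 end R7 → 0
Peak is 3, at Fri 11:15 (R3, R4, R5).

3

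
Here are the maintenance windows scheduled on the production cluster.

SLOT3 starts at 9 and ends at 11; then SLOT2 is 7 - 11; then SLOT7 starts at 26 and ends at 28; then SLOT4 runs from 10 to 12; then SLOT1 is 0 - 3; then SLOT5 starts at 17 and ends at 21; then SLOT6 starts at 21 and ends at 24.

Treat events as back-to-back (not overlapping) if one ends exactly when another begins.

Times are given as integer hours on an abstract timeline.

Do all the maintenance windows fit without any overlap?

Two intervals overlap when each starts before the other ends.
Sorted by start: SLOT1, SLOT2, SLOT3, SLOT4, SLOT5, SLOT6, SLOT7.
SLOT2 starts after SLOT1 ends, so nothing later overlaps SLOT1 either.
SLOT3 starts before SLOT2 ends → SLOT2 and SLOT3 overlap.
That's a conflict, so the schedule is not conflict-free.

No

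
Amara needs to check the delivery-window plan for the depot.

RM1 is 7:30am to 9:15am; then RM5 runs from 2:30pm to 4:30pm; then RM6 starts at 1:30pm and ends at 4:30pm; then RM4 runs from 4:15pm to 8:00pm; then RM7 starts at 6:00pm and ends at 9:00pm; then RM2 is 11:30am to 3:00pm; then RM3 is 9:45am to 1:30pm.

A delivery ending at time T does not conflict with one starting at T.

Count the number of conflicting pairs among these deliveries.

Sorted by start: RM1, RM3, RM2, RM6, RM5, RM4, RM7.
RM3 starts after RM1 ends — done with RM1.
RM2 starts before RM3 ends → RM3 and RM2 overlap.
RM6 starts exactly when RM3 ends (back-to-back, no overlap) — done with RM3.
RM6 starts before RM2 ends → RM2 and RM6 overlap.
RM5 starts before RM2 ends → RM2 and RM5 overlap.
RM4 starts after RM2 ends — done with RM2.
RM5 starts before RM6 ends → RM6 and RM5 overlap.
RM4 starts before RM6 ends → RM6 and RM4 overlap.
RM7 starts after RM6 ends.
RM4 starts before RM5 ends → RM5 and RM4 overlap.
RM7 starts after RM5 ends.
RM7 starts before RM4 ends → RM4 and RM7 overlap.
Overlapping pairs: RM2 & RM3, RM2 & RM5, RM2 & RM6, RM4 & RM5, RM4 & RM6, RM4 & RM7, RM5 & RM6 — 7 in total.

7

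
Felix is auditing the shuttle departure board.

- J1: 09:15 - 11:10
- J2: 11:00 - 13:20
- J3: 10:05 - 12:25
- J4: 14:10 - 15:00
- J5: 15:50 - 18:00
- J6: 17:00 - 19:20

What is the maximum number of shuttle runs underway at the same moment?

3

Walk through starts and ends in time order (an end at T is processed before a start at T):
09:15 start J1 → 1
10:05 start J3 → 2
11:00 start J2 → 3
11:10 end J1 → 2
12:25 end J3 → 1
13:20 end J2 → 0
14:10 start J4 → 1
15:00 end J4 → 0
15:50 start J5 → 1
17:00 start J6 → 2
18:00 end J5 → 1
19:20 end J6 → 0
Peak is 3, at 11:00 (J1, J2, J3).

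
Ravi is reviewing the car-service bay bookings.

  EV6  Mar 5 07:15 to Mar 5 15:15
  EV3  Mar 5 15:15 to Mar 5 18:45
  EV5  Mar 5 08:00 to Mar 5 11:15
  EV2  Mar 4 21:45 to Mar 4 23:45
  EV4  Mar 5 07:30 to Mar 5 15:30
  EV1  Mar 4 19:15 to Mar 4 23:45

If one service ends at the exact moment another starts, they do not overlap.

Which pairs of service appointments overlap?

EV1 & EV2, EV3 & EV4, EV4 & EV5, EV4 & EV6, EV5 & EV6

Sorted by start: EV1, EV2, EV6, EV4, EV5, EV3.
EV2 starts before EV1 ends → EV1 and EV2 overlap.
EV6 starts after EV1 ends, so EV1 has no further overlaps.
EV6 starts after EV2 ends, so EV2 has no further overlaps.
EV4 starts before EV6 ends → EV6 and EV4 overlap.
EV5 starts before EV6 ends → EV6 and EV5 overlap.
EV3 starts exactly when EV6 ends (back-to-back, no overlap).
EV5 starts before EV4 ends → EV4 and EV5 overlap.
EV3 starts before EV4 ends → EV4 and EV3 overlap.
EV3 starts after EV5 ends.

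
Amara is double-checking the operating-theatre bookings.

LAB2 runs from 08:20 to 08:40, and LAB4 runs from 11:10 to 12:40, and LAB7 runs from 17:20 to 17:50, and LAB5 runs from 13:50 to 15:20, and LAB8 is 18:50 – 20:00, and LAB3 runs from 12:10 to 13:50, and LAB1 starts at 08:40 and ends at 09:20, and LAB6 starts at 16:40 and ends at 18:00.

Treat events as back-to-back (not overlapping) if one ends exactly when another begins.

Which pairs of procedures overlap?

Two intervals overlap when each starts before the other ends.
Sorted by start: LAB2, LAB1, LAB4, LAB3, LAB5, LAB6, LAB7, LAB8.
LAB1 starts exactly when LAB2 ends (back-to-back, no overlap) — done with LAB2.
LAB4 starts after LAB1 ends — done with LAB1.
LAB3 starts before LAB4 ends → LAB4 and LAB3 overlap.
LAB5 starts after LAB4 ends — done with LAB4.
LAB5 starts exactly when LAB3 ends (back-to-back, no overlap) — done with LAB3.
LAB6 starts after LAB5 ends — done with LAB5.
LAB7 starts before LAB6 ends → LAB6 and LAB7 overlap.
LAB8 starts after LAB6 ends.
LAB8 starts after LAB7 ends.

LAB3 & LAB4, LAB6 & LAB7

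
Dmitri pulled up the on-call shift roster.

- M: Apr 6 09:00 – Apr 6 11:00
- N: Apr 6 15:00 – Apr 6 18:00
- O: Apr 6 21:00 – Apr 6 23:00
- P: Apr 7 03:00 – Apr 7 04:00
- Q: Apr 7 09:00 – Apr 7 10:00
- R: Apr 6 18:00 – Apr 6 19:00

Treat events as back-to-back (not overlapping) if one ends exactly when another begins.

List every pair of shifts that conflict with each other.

no conflicts

Two intervals overlap when each starts before the other ends.
Sorted by start: M, N, R, O, P, Q.
N starts after M ends — done with M.
R starts exactly when N ends (back-to-back, no overlap) — done with N.
O starts after R ends — done with R.
P starts after O ends — done with O.
Q starts after P ends.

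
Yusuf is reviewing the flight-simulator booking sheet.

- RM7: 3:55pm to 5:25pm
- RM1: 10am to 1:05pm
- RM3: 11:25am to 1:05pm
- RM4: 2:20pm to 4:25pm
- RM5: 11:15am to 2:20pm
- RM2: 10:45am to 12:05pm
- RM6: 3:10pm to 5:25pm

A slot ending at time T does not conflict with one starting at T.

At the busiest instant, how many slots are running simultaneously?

4

Sweep the timeline, counting +1 at each start and −1 at each end (ends before starts at a tie):
10am start RM1 → 1
10:45am start RM2 → 2
11:15am start RM5 → 3
11:25am start RM3 → 4
12:05pm end RM2 → 3
1:05pm end RM1 → 2
1:05pm end RM3 → 1
2:20pm end RM5 → 0
2:20pm start RM4 → 1
3:10pm start RM6 → 2
3:55pm start RM7 → 3
4:25pm end RM4 → 2
5:25pm end RM6 → 1
5:25pm end RM7 → 0
Peak is 4, at 11:25am (RM1, RM2, RM3, RM5).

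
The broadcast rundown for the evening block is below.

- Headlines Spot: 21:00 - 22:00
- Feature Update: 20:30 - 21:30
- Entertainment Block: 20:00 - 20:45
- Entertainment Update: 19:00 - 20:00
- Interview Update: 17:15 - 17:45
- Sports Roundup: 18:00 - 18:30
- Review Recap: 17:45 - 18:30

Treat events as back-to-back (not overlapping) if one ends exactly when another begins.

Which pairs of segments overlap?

Entertainment Block & Feature Update, Feature Update & Headlines Spot, Review Recap & Sports Roundup

Sorted by start: Interview Update, Review Recap, Sports Roundup, Entertainment Update, Entertainment Block, Feature Update, Headlines Spot.
Review Recap starts exactly when Interview Update ends (back-to-back, no overlap), so Interview Update has no further overlaps.
Sports Roundup starts before Review Recap ends → Review Recap and Sports Roundup overlap.
Entertainment Update starts after Review Recap ends, so Review Recap has no further overlaps.
Entertainment Update starts after Sports Roundup ends, so Sports Roundup has no further overlaps.
Entertainment Block starts exactly when Entertainment Update ends (back-to-back, no overlap), so Entertainment Update has no further overlaps.
Feature Update starts before Entertainment Block ends → Entertainment Block and Feature Update overlap.
Headlines Spot starts after Entertainment Block ends.
Headlines Spot starts before Feature Update ends → Feature Update and Headlines Spot overlap.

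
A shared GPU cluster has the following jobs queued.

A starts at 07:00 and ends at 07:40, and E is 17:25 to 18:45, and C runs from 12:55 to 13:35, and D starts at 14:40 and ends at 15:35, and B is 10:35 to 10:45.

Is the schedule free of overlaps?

Yes

Sorted by start: A, B, C, D, E.
B starts after A ends — done with A.
C starts after B ends — done with B.
D starts after C ends — done with C.
E starts after D ends.
Every pair is clear; the schedule has no overlaps.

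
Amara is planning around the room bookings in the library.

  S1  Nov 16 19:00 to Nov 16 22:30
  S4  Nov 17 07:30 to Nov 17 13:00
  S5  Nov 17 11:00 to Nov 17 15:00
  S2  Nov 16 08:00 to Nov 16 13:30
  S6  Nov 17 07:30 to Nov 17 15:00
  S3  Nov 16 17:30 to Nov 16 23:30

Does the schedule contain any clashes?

Yes

Sorted by start: S2, S3, S1, S4, S6, S5.
S3 starts after S2 ends; S2 is clear from here.
S1 starts before S3 ends → S3 and S1 overlap.
That's a conflict, so the schedule is not conflict-free.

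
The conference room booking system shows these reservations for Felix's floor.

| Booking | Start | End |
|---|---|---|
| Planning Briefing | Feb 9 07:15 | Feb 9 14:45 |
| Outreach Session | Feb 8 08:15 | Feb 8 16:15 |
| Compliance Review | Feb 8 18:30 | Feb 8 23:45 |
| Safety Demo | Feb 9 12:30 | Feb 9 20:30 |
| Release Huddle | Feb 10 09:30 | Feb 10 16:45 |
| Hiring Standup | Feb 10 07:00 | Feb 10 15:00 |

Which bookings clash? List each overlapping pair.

Hiring Standup & Release Huddle, Planning Briefing & Safety Demo

Sorted by start: Outreach Session, Compliance Review, Planning Briefing, Safety Demo, Hiring Standup, Release Huddle.
Compliance Review starts after Outreach Session ends, so Outreach Session has no further overlaps.
Planning Briefing starts after Compliance Review ends, so Compliance Review has no further overlaps.
Safety Demo starts before Planning Briefing ends → Planning Briefing and Safety Demo overlap.
Hiring Standup starts after Planning Briefing ends, so Planning Briefing has no further overlaps.
Hiring Standup starts after Safety Demo ends, so Safety Demo has no further overlaps.
Release Huddle starts before Hiring Standup ends → Hiring Standup and Release Huddle overlap.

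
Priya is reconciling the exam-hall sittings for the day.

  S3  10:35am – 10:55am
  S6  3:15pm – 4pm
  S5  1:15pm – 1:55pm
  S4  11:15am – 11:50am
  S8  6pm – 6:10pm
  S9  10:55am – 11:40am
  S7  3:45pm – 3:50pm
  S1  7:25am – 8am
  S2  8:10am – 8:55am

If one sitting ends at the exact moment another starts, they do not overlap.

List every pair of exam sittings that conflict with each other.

S4 & S9, S6 & S7

Two intervals overlap when each starts before the other ends.
Sorted by start: S1, S2, S3, S9, S4, S5, S6, S7, S8.
S2 starts after S1 ends; S1 is clear from here.
S3 starts after S2 ends; S2 is clear from here.
S9 starts exactly when S3 ends (back-to-back, no overlap); S3 is clear from here.
S4 starts before S9 ends → S9 and S4 overlap.
S5 starts after S9 ends; S9 is clear from here.
S5 starts after S4 ends; S4 is clear from here.
S6 starts after S5 ends; S5 is clear from here.
S7 starts before S6 ends → S6 and S7 overlap.
S8 starts after S6 ends.
S8 starts after S7 ends.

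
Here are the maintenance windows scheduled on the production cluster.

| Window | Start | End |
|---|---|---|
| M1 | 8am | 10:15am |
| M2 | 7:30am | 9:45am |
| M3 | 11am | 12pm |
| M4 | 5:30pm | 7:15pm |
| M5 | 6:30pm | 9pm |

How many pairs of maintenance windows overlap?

Sorted by start: M2, M1, M3, M4, M5.
M1 starts before M2 ends → M2 and M1 overlap.
M3 starts after M2 ends, so nothing later overlaps M2 either.
M3 starts after M1 ends, so nothing later overlaps M1 either.
M4 starts after M3 ends, so nothing later overlaps M3 either.
M5 starts before M4 ends → M4 and M5 overlap.
Overlapping pairs: M1 & M2, M4 & M5 — 2 in total.

2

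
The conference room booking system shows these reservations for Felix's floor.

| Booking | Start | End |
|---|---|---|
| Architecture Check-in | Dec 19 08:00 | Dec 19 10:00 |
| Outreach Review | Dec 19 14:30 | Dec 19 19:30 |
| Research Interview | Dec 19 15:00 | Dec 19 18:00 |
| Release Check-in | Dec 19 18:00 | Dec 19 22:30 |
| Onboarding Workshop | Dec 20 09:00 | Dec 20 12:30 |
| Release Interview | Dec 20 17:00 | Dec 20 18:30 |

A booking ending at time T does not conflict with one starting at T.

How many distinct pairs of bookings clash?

Sorted by start: Architecture Check-in, Outreach Review, Research Interview, Release Check-in, Onboarding Workshop, Release Interview.
Outreach Review starts after Architecture Check-in ends, so Architecture Check-in has no further overlaps.
Research Interview starts before Outreach Review ends → Outreach Review and Research Interview overlap.
Release Check-in starts before Outreach Review ends → Outreach Review and Release Check-in overlap.
Onboarding Workshop starts after Outreach Review ends, so Outreach Review has no further overlaps.
Release Check-in starts exactly when Research Interview ends (back-to-back, no overlap), so Research Interview has no further overlaps.
Onboarding Workshop starts after Release Check-in ends, so Release Check-in has no further overlaps.
Release Interview starts after Onboarding Workshop ends.
Overlapping pairs: Outreach Review & Release Check-in, Outreach Review & Research Interview — 2 in total.

2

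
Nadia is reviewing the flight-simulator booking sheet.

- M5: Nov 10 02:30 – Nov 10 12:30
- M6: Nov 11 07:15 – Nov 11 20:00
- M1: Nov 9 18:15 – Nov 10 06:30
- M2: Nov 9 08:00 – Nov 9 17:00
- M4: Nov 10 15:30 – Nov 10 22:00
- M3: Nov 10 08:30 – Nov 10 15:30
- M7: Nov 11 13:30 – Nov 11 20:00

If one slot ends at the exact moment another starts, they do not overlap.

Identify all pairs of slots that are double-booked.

M1 & M5, M3 & M5, M6 & M7

Two intervals overlap when each starts before the other ends.
Sorted by start: M2, M1, M5, M3, M4, M6, M7.
M1 starts after M2 ends; M2 is clear from here.
M5 starts before M1 ends → M1 and M5 overlap.
M3 starts after M1 ends; M1 is clear from here.
M3 starts before M5 ends → M5 and M3 overlap.
M4 starts after M5 ends; M5 is clear from here.
M4 starts exactly when M3 ends (back-to-back, no overlap); M3 is clear from here.
M6 starts after M4 ends; M4 is clear from here.
M7 starts before M6 ends → M6 and M7 overlap.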